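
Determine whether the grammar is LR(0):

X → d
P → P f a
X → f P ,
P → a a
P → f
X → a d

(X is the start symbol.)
Augment with X' → X and build the canonical LR(0) collection (I0 = CLOSURE({[X' → . X]}), then GOTO on every symbol after a dot until no new states appear). It has 13 states:
  I0: { [X → . a d], [X → . d], [X → . f P ,], [X' → . X] }  — shift
  I1: { [X' → X .] }  — accept
  I2: { [X → a . d] }  — shift
  I3: { [X → d .] }  — reduce
  I4: { [P → . P f a], [P → . a a], [P → . f], [X → f . P ,] }  — shift
  I5: { [P → P . f a], [X → f P . ,] }  — shift
  I6: { [P → a . a] }  — shift
  I7: { [P → f .] }  — reduce
  I8: { [P → a a .] }  — reduce
  I9: { [X → f P , .] }  — reduce
  I10: { [P → P f . a] }  — shift
  I11: { [P → P f a .] }  — reduce
  I12: { [X → a d .] }  — reduce

Every state is either a pure shift/goto state or contains exactly one complete item and nothing to shift — no conflicts. The grammar is LR(0).

Answer: Yes, the grammar is LR(0)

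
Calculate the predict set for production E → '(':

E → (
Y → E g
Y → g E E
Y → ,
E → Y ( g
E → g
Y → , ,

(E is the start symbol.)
PREDICT(E → '(') = (FIRST(RHS) \ {ε}) ∪ (FOLLOW(E) if ε ∈ FIRST(RHS), i.e. RHS ⇒* ε)
FIRST('(') = { '(' }
ε ∉ FIRST('('), so FOLLOW(E) is not added.
PREDICT(E → '(') = { '(' }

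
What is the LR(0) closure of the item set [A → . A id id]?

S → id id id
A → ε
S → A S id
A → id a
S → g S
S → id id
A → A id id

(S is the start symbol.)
{ [A → . A id id], [A → . id a], [A → .] }

To compute CLOSURE, for each item [A → α.Bβ] where B is a non-terminal, add [B → .γ] for all productions B → γ; repeat for the newly added items until nothing changes.

Start with: [A → . A id id]
  [A → . A id id] has the dot before A: add [A → .], [A → . id a]
No further items can be added.

CLOSURE = { [A → . A id id], [A → . id a], [A → .] }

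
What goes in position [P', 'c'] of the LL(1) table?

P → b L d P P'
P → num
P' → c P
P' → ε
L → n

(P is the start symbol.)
To find M[P', 'c'], we find productions for P' where 'c' is in the predict set (PREDICT(N → α) = (FIRST(α) \ {ε}) ∪ (FOLLOW(N) if α ⇒* ε)).

Relevant sets:
  FOLLOW(P') = { $, 'c' }

P' → c P: PREDICT = { 'c' }
  'c' is in predict set, so this production goes in M[P', 'c']
P' → ε: PREDICT = { $, 'c' }
  'c' is in predict set, so this production goes in M[P', 'c']

M[P', 'c'] = P' → c P, P' → ε  (a multiply-defined cell — the grammar is not LL(1))

Answer: P' → c P, P' → ε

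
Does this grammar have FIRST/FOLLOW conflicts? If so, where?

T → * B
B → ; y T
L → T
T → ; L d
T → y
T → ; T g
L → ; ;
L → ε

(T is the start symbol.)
No FIRST/FOLLOW conflicts.

A FIRST/FOLLOW conflict occurs when a non-terminal N has a nullable alternative N → β (β ⇒* ε) and another alternative N → α with FIRST(α) ∩ FOLLOW(N) ≠ ∅: on such a lookahead the parser cannot decide between expanding α and letting N vanish via β.

Nullable non-terminals: L.
FIRST sets used below: FIRST(T) = { '*', ';', 'y' }

L: nullable alternative(s) L → ε; FOLLOW(L) = { 'd' }
  L → T: FIRST \ {ε} = { '*', ';', 'y' } — disjoint from FOLLOW(L)
  L → ; ;: FIRST \ {ε} = { ';' } — disjoint from FOLLOW(L)
  L → ε: FIRST \ {ε} = { } — this is the only nullable alternative, skip

B, T have no nullable alternative, so no FIRST/FOLLOW check is needed there.

No FIRST/FOLLOW conflicts found.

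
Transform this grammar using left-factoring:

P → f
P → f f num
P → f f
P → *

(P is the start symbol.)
Left-factoring transforms A → αβ₁ | αβ₂ into A → αA' and A' → β₁ | β₂
(α is the longest common prefix among the alternatives). Repeat until
no nonterminal has two alternatives with a common prefix.

Round 1: P has alternatives sharing prefix 'f'. Introduce P': P → f P'
  Add: P' → ε
  Add: P' → f num
  Add: P' → f

Round 2: P' has alternatives sharing prefix 'f'. Introduce P'': P' → f P''
  Add: P'' → num
  Add: P'' → ε

No remaining common prefixes — done.

Resulting grammar:
P → f P'
P' → ε
P' → f P''
P'' → num
P'' → ε
P → *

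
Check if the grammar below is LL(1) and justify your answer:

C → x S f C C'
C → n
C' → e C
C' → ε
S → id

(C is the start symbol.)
Relevant sets:
  FOLLOW(C') = { $, 'e' }

For C:
  PREDICT(C → x S f C C') = { 'x' }
  PREDICT(C → n) = { 'n' }
For C':
  PREDICT(C' → e C) = { 'e' }
  PREDICT(C' → ε) = { $, 'e' }
S has a single production, so nothing to check there.

Conflict found: Predict set conflict for C': { 'e' }
The grammar is NOT LL(1).

Answer: No. Predict set conflict for C': { 'e' }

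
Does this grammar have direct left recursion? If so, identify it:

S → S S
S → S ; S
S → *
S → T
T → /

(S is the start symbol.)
Yes, S is left-recursive

Direct left recursion occurs when N → N α for some non-terminal N (the right-hand side begins with the left-hand side itself).

S → S S: LEFT RECURSIVE (starts with S)
S → S ; S: LEFT RECURSIVE (starts with S)
S → *: starts with '*'
S → T: starts with T
T → /: starts with '/'

The grammar has direct left recursion on: S.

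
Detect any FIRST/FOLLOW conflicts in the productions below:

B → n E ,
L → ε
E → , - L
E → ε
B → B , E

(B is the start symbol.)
Yes. E → ',' '-' L with FOLLOW(E) on { ',' }

A FIRST/FOLLOW conflict occurs when a non-terminal N has a nullable alternative N → β (β ⇒* ε) and another alternative N → α with FIRST(α) ∩ FOLLOW(N) ≠ ∅: on such a lookahead the parser cannot decide between expanding α and letting N vanish via β.

Nullable non-terminals: E, L.

E: nullable alternative(s) E → ε; FOLLOW(E) = { $, ',' }
  E → , - L: FIRST \ {ε} = { ',' } — overlaps FOLLOW(E) on { ',' }: CONFLICT
  E → ε: FIRST \ {ε} = { } — this is the only nullable alternative, skip
L has a nullable alternative but only one production, so nothing to check.

B has no nullable alternative, so no FIRST/FOLLOW check is needed there.

So the grammar has 1 FIRST/FOLLOW conflict (marked CONFLICT above).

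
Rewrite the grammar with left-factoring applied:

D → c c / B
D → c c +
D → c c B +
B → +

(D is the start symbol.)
D → c c D'
D' → / B
D' → +
D' → B +
B → +

Left-factoring transforms A → αβ₁ | αβ₂ into A → αA' and A' → β₁ | β₂
(α is the longest common prefix among the alternatives). Repeat until
no nonterminal has two alternatives with a common prefix.

Round 1: D has alternatives sharing prefix 'c c'. Introduce D': D → c c D'
  Add: D' → / B
  Add: D' → +
  Add: D' → B +

No remaining common prefixes — done.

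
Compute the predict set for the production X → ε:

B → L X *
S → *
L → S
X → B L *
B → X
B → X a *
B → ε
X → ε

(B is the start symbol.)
PREDICT(X → ε) = (FIRST(RHS) \ {ε}) ∪ (FOLLOW(X) if ε ∈ FIRST(RHS), i.e. RHS ⇒* ε)
The right-hand side is ε (FIRST(ε) = { ε }), so the predict set is FOLLOW(X) = { $, '*', 'a' }
PREDICT(X → ε) = { $, '*', 'a' }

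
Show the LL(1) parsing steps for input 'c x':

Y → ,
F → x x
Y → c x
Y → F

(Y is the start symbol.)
LL(1) parsing maintains a stack (initially the start symbol over $) and the input. At each step: if the stack top is a terminal, match it against the current input token; if it is a non-terminal N, replace it with the RHS of M[N, lookahead] (the unique production whose predict set contains the lookahead).

Stack is shown with the top on the left.

Stack  Input  Action
--------------------
Y $    c x $  output Y → c x
c x $  c x $  match 'c'
x $    x $    match 'x'
$      $      accept

The string is accepted.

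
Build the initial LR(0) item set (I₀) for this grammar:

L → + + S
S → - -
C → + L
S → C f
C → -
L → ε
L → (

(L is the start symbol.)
First, augment the grammar with L' → L
I₀ = CLOSURE({ [L' → . L] }):
  [L' → . L] has the dot before L: add [L → . + + S], [L → .], [L → . (]
No further items can be added.

I₀ = { [L → . (], [L → . + + S], [L → .], [L' → . L] }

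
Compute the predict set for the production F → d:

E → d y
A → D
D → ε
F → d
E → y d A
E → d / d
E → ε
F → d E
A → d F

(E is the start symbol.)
PREDICT(F → d) = (FIRST(RHS) \ {ε}) ∪ (FOLLOW(F) if ε ∈ FIRST(RHS), i.e. RHS ⇒* ε)
FIRST(d) = { 'd' }
ε ∉ FIRST(d), so FOLLOW(F) is not added.
PREDICT(F → d) = { 'd' }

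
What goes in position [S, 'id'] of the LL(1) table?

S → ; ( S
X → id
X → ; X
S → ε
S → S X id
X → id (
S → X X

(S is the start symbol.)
To find M[S, 'id'], we find productions for S where 'id' is in the predict set (PREDICT(N → α) = (FIRST(α) \ {ε}) ∪ (FOLLOW(N) if α ⇒* ε)).

Relevant sets:
  FIRST(S) = { ';', 'id', ε }
  FIRST(X) = { ';', 'id' }
  FOLLOW(S) = { $, ';', 'id' }

S → ; ( S: PREDICT = { ';' }
S → ε: PREDICT = { $, ';', 'id' }
  'id' is in predict set, so this production goes in M[S, 'id']
S → S X id: PREDICT = { ';', 'id' }
  'id' is in predict set, so this production goes in M[S, 'id']
S → X X: PREDICT = { ';', 'id' }
  'id' is in predict set, so this production goes in M[S, 'id']

M[S, 'id'] = S → ε, S → S X id, S → X X  (a multiply-defined cell — the grammar is not LL(1))

Answer: S → ε, S → S X id, S → X X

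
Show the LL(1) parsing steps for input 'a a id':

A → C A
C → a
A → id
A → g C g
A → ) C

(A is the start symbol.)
Stack is shown with the top on the left.

Stack  Input     Action
-----------------------
A $    a a id $  output A → C A
C A $  a a id $  output C → a
a A $  a a id $  match 'a'
A $    a id $    output A → C A
C A $  a id $    output C → a
a A $  a id $    match 'a'
A $    id $      output A → id
id $   id $      match 'id'
$      $         accept

The string is accepted.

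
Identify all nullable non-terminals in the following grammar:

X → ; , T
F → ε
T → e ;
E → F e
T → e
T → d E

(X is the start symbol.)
{ 'F' }

A non-terminal is nullable if it can derive ε (the empty string): either it has an ε-production, or it has a production whose right-hand side consists entirely of nullable non-terminals.

ε-productions: F → ε
So F is immediately nullable.
No further non-terminal can be added: every production for the remaining non-terminals contains a terminal or a non-nullable non-terminal.
Nullable = { 'F' }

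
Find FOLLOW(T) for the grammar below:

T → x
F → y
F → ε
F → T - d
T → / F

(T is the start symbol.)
{ $, '-' }

T is the start symbol, so $ ∈ FOLLOW(T).
In F → T - d: T is followed by '-' d, add FIRST('-' d) \ {ε} = { '-' }

Taking the union: FOLLOW(T) = { $, '-' }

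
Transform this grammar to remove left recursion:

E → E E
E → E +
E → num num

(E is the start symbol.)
E → num num E'
E' → E E'
E' → + E'
E' → ε

E is directly left-recursive. The standard transformation for
  A → A α₁ | ... | A α_m | β₁ | ... | β_n
is
  A  → β₁ A' | ... | β_n A'
  A' → α₁ A' | ... | α_m A' | ε

E → num num becomes E → num num E'
E → E E becomes E' → E E'
E → E + becomes E' → + E'
Add E' → ε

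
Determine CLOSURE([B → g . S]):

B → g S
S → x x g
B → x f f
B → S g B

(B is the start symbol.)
{ [B → g . S], [S → . x x g] }

To compute CLOSURE, for each item [A → α.Bβ] where B is a non-terminal, add [B → .γ] for all productions B → γ; repeat for the newly added items until nothing changes.

Start with: [B → g . S]
  [B → g . S] has the dot before S: add [S → . x x g]
No further items can be added.

CLOSURE = { [B → g . S], [S → . x x g] }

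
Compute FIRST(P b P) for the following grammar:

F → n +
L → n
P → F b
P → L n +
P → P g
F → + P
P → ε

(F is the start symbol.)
FIRST sets of the non-terminals involved (from the grammar, by fixed-point iteration):
  FIRST(P) = { '+', 'g', 'n', ε }

To compute FIRST(P b P), process the symbols left to right:
Symbol P is a non-terminal. Add FIRST(P) \ {ε} = { '+', 'g', 'n' }
P is nullable (ε ∈ FIRST(P)), continue to the next symbol.
Symbol b is a terminal. Add 'b' and stop.
FIRST(P b P) = { '+', 'b', 'g', 'n' }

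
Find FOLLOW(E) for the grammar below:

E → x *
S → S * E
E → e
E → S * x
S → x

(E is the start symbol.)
{ $, '*' }

To compute FOLLOW(E), find every occurrence of E on a right-hand side N → α E β: add FIRST(β) \ {ε}, and if β is empty or nullable also add FOLLOW(N). Iterate to a fixed point.

E is the start symbol, so $ ∈ FOLLOW(E).
In S → S * E: E is at the end, add FOLLOW(S)

The FOLLOW sets referred to above (computed the same way, to a fixed point):
  FOLLOW(S) = { '*' }

Taking the union: FOLLOW(E) = { $, '*' }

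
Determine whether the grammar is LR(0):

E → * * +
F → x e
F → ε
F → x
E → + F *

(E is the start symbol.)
No. Shift-reduce conflict between [F → .] and [F → . x]

A grammar is LR(0) if no state in the canonical LR(0) collection has:
  - both a shift item (dot before a terminal) and a complete item (shift-reduce conflict), or
  - two or more complete items (reduce-reduce conflict; the accept item [E' → E .] counts as a complete item here).

Augment with E' → E and build the canonical LR(0) collection (I0 = CLOSURE({[E' → . E]}), then GOTO on every symbol after a dot until no new states appear). It has 10 states:
  I0: { [E → . * * +], [E → . + F *], [E' → . E] }  — shift
  I1: { [E → * . * +] }  — shift
  I2: { [E → + . F *], [F → . x e], [F → . x], [F → .] }  — shift, reduce
  I3: { [E' → E .] }  — accept
  I4: { [E → + F . *] }  — shift
  I5: { [F → x . e], [F → x .] }  — shift, reduce
  I6: { [F → x e .] }  — reduce
  I7: { [E → + F * .] }  — reduce
  I8: { [E → * * . +] }  — shift
  I9: { [E → * * + .] }  — reduce

Conflict in state I2:
  Shift-reduce conflict between [F → .] and [F → . x]
So the grammar is NOT LR(0).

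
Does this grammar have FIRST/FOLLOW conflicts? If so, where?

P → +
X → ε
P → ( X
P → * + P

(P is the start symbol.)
No FIRST/FOLLOW conflicts.

Nullable non-terminals: X.
X has a nullable alternative but only one production, so nothing to check.

P has no nullable alternative, so no FIRST/FOLLOW check is needed there.

No FIRST/FOLLOW conflicts found.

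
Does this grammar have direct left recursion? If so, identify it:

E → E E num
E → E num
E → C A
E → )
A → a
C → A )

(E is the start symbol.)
Direct left recursion occurs when N → N α for some non-terminal N (the right-hand side begins with the left-hand side itself).

E → E E num: LEFT RECURSIVE (starts with E)
E → E num: LEFT RECURSIVE (starts with E)
E → C A: starts with C
E → ): starts with ')'
A → a: starts with a
C → A ): starts with A

The grammar has direct left recursion on: E.

Answer: Yes, E is left-recursive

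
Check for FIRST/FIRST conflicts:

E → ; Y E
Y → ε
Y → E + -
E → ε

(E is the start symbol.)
No FIRST/FIRST conflicts.

A FIRST/FIRST conflict occurs when two productions N → α and N → β for the same non-terminal have FIRST(α) ∩ FIRST(β) ≠ ∅ (with ε ∈ FIRST of a nullable right-hand side, so two nullable alternatives also conflict).

FIRST sets of the non-terminals at (or reachable through a nullable prefix from) the front of some alternative:
  FIRST(E) = { ';', ε }

Productions for E:
  E → ; Y E: FIRST = { ';' }
  E → ε: FIRST = { ε }
Productions for Y:
  Y → ε: FIRST = { ε }
  Y → E + -: FIRST = { '+', ';' }

All alternatives of each non-terminal have pairwise disjoint FIRST sets.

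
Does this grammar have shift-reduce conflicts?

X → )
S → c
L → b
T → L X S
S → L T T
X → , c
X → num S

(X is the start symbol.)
Augment with X' → X and build the canonical LR(0) collection (I0 = CLOSURE({[X' → . X]}), then GOTO on every symbol after a dot until no new states appear). It has 15 states:
  I0: { [X → . )], [X → . , c], [X → . num S], [X' → . X] }  — shift
  I1: { [X → ) .] }  — reduce
  I2: { [X → , . c] }  — shift
  I3: { [X' → X .] }  — accept
  I4: { [L → . b], [S → . L T T], [S → . c], [X → num . S] }  — shift
  I5: { [L → . b], [S → L . T T], [T → . L X S] }  — shift
  I6: { [X → num S .] }  — reduce
  I7: { [L → b .] }  — reduce
  I8: { [S → c .] }  — reduce
  I9: { [T → L . X S], [X → . )], [X → . , c], [X → . num S] }  — shift
  I10: { [L → . b], [S → L T . T], [T → . L X S] }  — shift
  I11: { [S → L T T .] }  — reduce
  I12: { [L → . b], [S → . L T T], [S → . c], [T → L X . S] }  — shift
  I13: { [T → L X S .] }  — reduce
  I14: { [X → , c .] }  — reduce

No state contains both a complete item and a shift item.

Answer: No shift-reduce conflicts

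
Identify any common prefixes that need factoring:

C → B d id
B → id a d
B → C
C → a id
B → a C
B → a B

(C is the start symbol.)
Yes, B has productions with common prefix 'a'

Left-factoring is needed when two productions for the same non-terminal
share a common prefix on the right-hand side.

Productions for C:
  C → B d id
  C → a id
Productions for B:
  B → id a d
  B → C
  B → a C
  B → a B

Found common prefix 'a' in productions for B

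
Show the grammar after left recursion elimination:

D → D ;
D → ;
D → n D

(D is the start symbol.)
D → ; D'
D → n D D'
D' → ; D'
D' → ε

D is directly left-recursive. The standard transformation for
  A → A α₁ | ... | A α_m | β₁ | ... | β_n
is
  A  → β₁ A' | ... | β_n A'
  A' → α₁ A' | ... | α_m A' | ε

D → ; becomes D → ; D'
D → n D becomes D → n D D'
D → D ; becomes D' → ; D'
Add D' → ε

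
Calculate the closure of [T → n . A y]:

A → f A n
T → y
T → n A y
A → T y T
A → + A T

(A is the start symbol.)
Start with: [T → n . A y]
  [T → n . A y] has the dot before A: add [A → . f A n], [A → . T y T], [A → . + A T]
  [A → . T y T] has the dot before T: add [T → . y], [T → . n A y]
No further items can be added.

CLOSURE = { [A → . + A T], [A → . T y T], [A → . f A n], [T → . n A y], [T → . y], [T → n . A y] }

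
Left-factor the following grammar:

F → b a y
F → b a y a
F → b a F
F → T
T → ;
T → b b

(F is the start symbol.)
F → b a F'
F' → y F''
F'' → ε
F'' → a
F' → F
F → T
T → ;
T → b b

Left-factoring transforms A → αβ₁ | αβ₂ into A → αA' and A' → β₁ | β₂
(α is the longest common prefix among the alternatives). Repeat until
no nonterminal has two alternatives with a common prefix.

Round 1: F has alternatives sharing prefix 'b a'. Introduce F': F → b a F'
  Add: F' → y
  Add: F' → y a
  Add: F' → F

Round 2: F' has alternatives sharing prefix 'y'. Introduce F'': F' → y F''
  Add: F'' → ε
  Add: F'' → a

No remaining common prefixes — done.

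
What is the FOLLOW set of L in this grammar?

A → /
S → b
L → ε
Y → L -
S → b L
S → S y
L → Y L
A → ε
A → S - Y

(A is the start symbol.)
{ '-', 'y' }

To compute FOLLOW(L), find every occurrence of L on a right-hand side N → α L β: add FIRST(β) \ {ε}, and if β is empty or nullable also add FOLLOW(N). Iterate to a fixed point.

In Y → L -: L is followed by '-', add FIRST('-') \ {ε} = { '-' }
In S → b L: L is at the end, add FOLLOW(S)
In L → Y L: L is at the end; this adds FOLLOW(L) to itself — nothing new

The FOLLOW sets referred to above (computed the same way, to a fixed point):
  FOLLOW(S) = { '-', 'y' }

Taking the union: FOLLOW(L) = { '-', 'y' }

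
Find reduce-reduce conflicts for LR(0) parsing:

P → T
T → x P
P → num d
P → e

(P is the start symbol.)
A reduce-reduce conflict occurs when an LR(0) state has two complete items [A → α .] and [B → β .] — both call for a reduction, and with no lookahead the parser cannot choose between them.

Augment with P' → P and build the canonical LR(0) collection (I0 = CLOSURE({[P' → . P]}), then GOTO on every symbol after a dot until no new states appear). It has 8 states:
  I0: { [P → . T], [P → . e], [P → . num d], [P' → . P], [T → . x P] }  — shift
  I1: { [P' → P .] }  — accept
  I2: { [P → T .] }  — reduce
  I3: { [P → e .] }  — reduce
  I4: { [P → num . d] }  — shift
  I5: { [P → . T], [P → . e], [P → . num d], [T → . x P], [T → x . P] }  — shift
  I6: { [T → x P .] }  — reduce
  I7: { [P → num d .] }  — reduce

No state contains more than one complete item.

Answer: No reduce-reduce conflicts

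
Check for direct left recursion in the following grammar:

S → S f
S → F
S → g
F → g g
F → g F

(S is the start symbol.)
Yes, S is left-recursive

S → S f: LEFT RECURSIVE (starts with S)
S → F: starts with F
S → g: starts with g
F → g g: starts with g
F → g F: starts with g

The grammar has direct left recursion on: S.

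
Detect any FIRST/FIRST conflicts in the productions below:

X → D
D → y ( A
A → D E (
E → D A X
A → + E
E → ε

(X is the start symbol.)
No FIRST/FIRST conflicts.

A FIRST/FIRST conflict occurs when two productions N → α and N → β for the same non-terminal have FIRST(α) ∩ FIRST(β) ≠ ∅ (with ε ∈ FIRST of a nullable right-hand side, so two nullable alternatives also conflict).

FIRST sets of the non-terminals at (or reachable through a nullable prefix from) the front of some alternative:
  FIRST(D) = { 'y' }

Productions for A:
  A → D E (: FIRST = { 'y' }
  A → + E: FIRST = { '+' }
Productions for E:
  E → D A X: FIRST = { 'y' }
  E → ε: FIRST = { ε }
X, D have only one production, so no FIRST/FIRST conflict is possible there.

All alternatives of each non-terminal have pairwise disjoint FIRST sets.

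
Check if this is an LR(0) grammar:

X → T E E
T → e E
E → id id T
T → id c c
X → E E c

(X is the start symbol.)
Augment with X' → X and build the canonical LR(0) collection (I0 = CLOSURE({[X' → . X]}), then GOTO on every symbol after a dot until no new states appear). It has 17 states:
  I0: { [E → . id id T], [T → . e E], [T → . id c c], [X → . E E c], [X → . T E E], [X' → . X] }  — shift
  I1: { [E → . id id T], [X → E . E c] }  — shift
  I2: { [E → . id id T], [X → T . E E] }  — shift
  I3: { [X' → X .] }  — accept
  I4: { [E → . id id T], [T → e . E] }  — shift
  I5: { [E → id . id T], [T → id . c c] }  — shift
  I6: { [T → id c . c] }  — shift
  I7: { [E → id id . T], [T → . e E], [T → . id c c] }  — shift
  I8: { [E → id id T .] }  — reduce
  I9: { [T → id . c c] }  — shift
  I10: { [T → id c c .] }  — reduce
  I11: { [T → e E .] }  — reduce
  I12: { [E → id . id T] }  — shift
  I13: { [E → . id id T], [X → T E . E] }  — shift
  I14: { [X → T E E .] }  — reduce
  I15: { [X → E E . c] }  — shift
  I16: { [X → E E c .] }  — reduce

Every state is either a pure shift/goto state or contains exactly one complete item and nothing to shift — no conflicts. The grammar is LR(0).

Answer: Yes, the grammar is LR(0)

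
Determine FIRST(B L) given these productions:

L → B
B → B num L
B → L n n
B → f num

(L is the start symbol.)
{ 'f' }

FIRST sets of the non-terminals involved (from the grammar, by fixed-point iteration):
  FIRST(B) = { 'f' }

To compute FIRST(B L), process the symbols left to right:
Symbol B is a non-terminal. Add FIRST(B) \ {ε} = { 'f' }
B is not nullable (ε ∉ FIRST(B)), so stop here.
FIRST(B L) = { 'f' }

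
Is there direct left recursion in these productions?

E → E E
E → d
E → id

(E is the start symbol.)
Direct left recursion occurs when N → N α for some non-terminal N (the right-hand side begins with the left-hand side itself).

E → E E: LEFT RECURSIVE (starts with E)
E → d: starts with d
E → id: starts with id

The grammar has direct left recursion on: E.

Answer: Yes, E is left-recursive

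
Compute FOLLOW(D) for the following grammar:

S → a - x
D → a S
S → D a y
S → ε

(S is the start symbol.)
{ 'a' }

To compute FOLLOW(D), find every occurrence of D on a right-hand side N → α D β: add FIRST(β) \ {ε}, and if β is empty or nullable also add FOLLOW(N). Iterate to a fixed point.

In S → D a y: D is followed by a y, add FIRST(a y) \ {ε} = { 'a' }

Taking the union: FOLLOW(D) = { 'a' }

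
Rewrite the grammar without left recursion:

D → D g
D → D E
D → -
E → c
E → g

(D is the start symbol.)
D is directly left-recursive. The standard transformation for
  A → A α₁ | ... | A α_m | β₁ | ... | β_n
is
  A  → β₁ A' | ... | β_n A'
  A' → α₁ A' | ... | α_m A' | ε

D → - becomes D → - D'
D → D g becomes D' → g D'
D → D E becomes D' → E D'
Add D' → ε

Productions for other non-terminals are unchanged:
  E → c
  E → g

Resulting grammar:
D → - D'
D' → g D'
D' → E D'
D' → ε
E → c
E → g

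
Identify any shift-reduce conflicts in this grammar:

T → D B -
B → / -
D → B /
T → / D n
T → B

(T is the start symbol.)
Yes — I2: [T → B .] vs [D → B . /]

Augment with T' → T and build the canonical LR(0) collection (I0 = CLOSURE({[T' → . T]}), then GOTO on every symbol after a dot until no new states appear). It has 13 states:
  I0: { [B → . / -], [D → . B /], [T → . / D n], [T → . B], [T → . D B -], [T' → . T] }  — shift
  I1: { [B → . / -], [B → / . -], [D → . B /], [T → / . D n] }  — shift
  I2: { [D → B . /], [T → B .] }  — shift, reduce
  I3: { [B → . / -], [T → D . B -] }  — shift
  I4: { [T' → T .] }  — accept
  I5: { [B → / . -] }  — shift
  I6: { [T → D B . -] }  — shift
  I7: { [T → D B - .] }  — reduce
  I8: { [B → / - .] }  — reduce
  I9: { [D → B / .] }  — reduce
  I10: { [D → B . /] }  — shift
  I11: { [T → / D . n] }  — shift
  I12: { [T → / D n .] }  — reduce

I2 contains reduce item [T → B .] and shift item [D → B . /] — shift-reduce conflict.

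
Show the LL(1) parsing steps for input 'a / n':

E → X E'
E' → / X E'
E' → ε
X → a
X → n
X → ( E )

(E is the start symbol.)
LL(1) parsing maintains a stack (initially the start symbol over $) and the input. At each step: if the stack top is a terminal, match it against the current input token; if it is a non-terminal N, replace it with the RHS of M[N, lookahead] (the unique production whose predict set contains the lookahead).

Stack is shown with the top on the left.

Stack     Input    Action
-------------------------
E $       a / n $  output E → X E'
X E' $    a / n $  output X → a
a E' $    a / n $  match 'a'
E' $      / n $    output E' → / X E'
/ X E' $  / n $    match '/'
X E' $    n $      output X → n
n E' $    n $      match 'n'
E' $      $        output E' → ε
$         $        accept

The string is accepted.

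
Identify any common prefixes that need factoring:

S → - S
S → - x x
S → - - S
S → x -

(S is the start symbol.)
Left-factoring is needed when two productions for the same non-terminal
share a common prefix on the right-hand side.

Productions for S:
  S → - S
  S → - x x
  S → - - S
  S → x -

Found common prefix '-' in productions for S

Answer: Yes, S has productions with common prefix '-'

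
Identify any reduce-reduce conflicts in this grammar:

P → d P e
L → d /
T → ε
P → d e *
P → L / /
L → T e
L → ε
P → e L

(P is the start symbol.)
Yes — I0: [L → .] vs [T → .]; I4: [L → .] vs [T → .]; I5: [L → .] vs [T → .]; I10: [L → .] vs [T → .]

A reduce-reduce conflict occurs when an LR(0) state has two complete items [A → α .] and [B → β .] — both call for a reduction, and with no lookahead the parser cannot choose between them.

Augment with P' → P and build the canonical LR(0) collection (I0 = CLOSURE({[P' → . P]}), then GOTO on every symbol after a dot until no new states appear). It has 16 states:
  I0: { [L → . T e], [L → . d /], [L → .], [P → . L / /], [P → . d P e], [P → . d e *], [P → . e L], [P' → . P], [T → .] }  — shift, 2 reduces
  I1: { [P → L . / /] }  — shift
  I2: { [P' → P .] }  — accept
  I3: { [L → T . e] }  — shift
  I4: { [L → . T e], [L → . d /], [L → .], [L → d . /], [P → . L / /], [P → . d P e], [P → . d e *], [P → . e L], [P → d . P e], [P → d . e *], [T → .] }  — shift, 2 reduces
  I5: { [L → . T e], [L → . d /], [L → .], [P → e . L], [T → .] }  — shift, 2 reduces
  I6: { [P → e L .] }  — reduce
  I7: { [L → d . /] }  — shift
  I8: { [L → d / .] }  — reduce
  I9: { [P → d P . e] }  — shift
  I10: { [L → . T e], [L → . d /], [L → .], [P → d e . *], [P → e . L], [T → .] }  — shift, 2 reduces
  I11: { [P → d e * .] }  — reduce
  I12: { [P → d P e .] }  — reduce
  I13: { [L → T e .] }  — reduce
  I14: { [P → L / . /] }  — shift
  I15: { [P → L / / .] }  — reduce

I0 contains complete items [L → .], [T → .] — reduce-reduce conflict.
I4 contains complete items [L → .], [T → .] — reduce-reduce conflict.
I5 contains complete items [L → .], [T → .] — reduce-reduce conflict.
I10 contains complete items [L → .], [T → .] — reduce-reduce conflict.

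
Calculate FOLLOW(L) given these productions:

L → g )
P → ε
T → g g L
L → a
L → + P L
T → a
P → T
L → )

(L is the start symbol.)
{ $, ')', '+', 'a', 'g' }

L is the start symbol, so $ ∈ FOLLOW(L).
In T → g g L: L is at the end, add FOLLOW(T)
In L → + P L: L is at the end; this adds FOLLOW(L) to itself — nothing new

The FOLLOW sets referred to above (computed the same way, to a fixed point):
  FOLLOW(T) = { ')', '+', 'a', 'g' }

Taking the union: FOLLOW(L) = { $, ')', '+', 'a', 'g' }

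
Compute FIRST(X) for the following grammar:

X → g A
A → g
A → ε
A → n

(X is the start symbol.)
{ 'g' }

To compute FIRST(X), examine every production with X on the left-hand side, reading each right-hand side left to right until a non-nullable symbol is reached.

From X → g A:
  - g is a terminal: add 'g' and stop

Collecting: FIRST(X) = { 'g' }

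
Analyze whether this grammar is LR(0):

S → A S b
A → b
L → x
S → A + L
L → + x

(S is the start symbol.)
Augment with S' → S and build the canonical LR(0) collection (I0 = CLOSURE({[S' → . S]}), then GOTO on every symbol after a dot until no new states appear). It has 11 states:
  I0: { [A → . b], [S → . A + L], [S → . A S b], [S' → . S] }  — shift
  I1: { [A → . b], [S → . A + L], [S → . A S b], [S → A . + L], [S → A . S b] }  — shift
  I2: { [S' → S .] }  — accept
  I3: { [A → b .] }  — reduce
  I4: { [L → . + x], [L → . x], [S → A + . L] }  — shift
  I5: { [S → A S . b] }  — shift
  I6: { [S → A S b .] }  — reduce
  I7: { [L → + . x] }  — shift
  I8: { [S → A + L .] }  — reduce
  I9: { [L → x .] }  — reduce
  I10: { [L → + x .] }  — reduce

Every state is either a pure shift/goto state or contains exactly one complete item and nothing to shift — no conflicts. The grammar is LR(0).

Answer: Yes, the grammar is LR(0)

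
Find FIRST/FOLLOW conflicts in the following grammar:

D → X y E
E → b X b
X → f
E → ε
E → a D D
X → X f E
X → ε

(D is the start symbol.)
Yes. E → b X b with FOLLOW(E) on { 'b' }; X → f with FOLLOW(X) on { 'f' }; X → X f E with FOLLOW(X) on { 'f' }

A FIRST/FOLLOW conflict occurs when a non-terminal N has a nullable alternative N → β (β ⇒* ε) and another alternative N → α with FIRST(α) ∩ FOLLOW(N) ≠ ∅: on such a lookahead the parser cannot decide between expanding α and letting N vanish via β.

Nullable non-terminals: E, X.
FIRST sets used below: FIRST(X) = { 'f', ε }

E: nullable alternative(s) E → ε; FOLLOW(E) = { $, 'b', 'f', 'y' }
  E → b X b: FIRST \ {ε} = { 'b' } — overlaps FOLLOW(E) on { 'b' }: CONFLICT
  E → ε: FIRST \ {ε} = { } — this is the only nullable alternative, skip
  E → a D D: FIRST \ {ε} = { 'a' } — disjoint from FOLLOW(E)

X: nullable alternative(s) X → ε; FOLLOW(X) = { 'b', 'f', 'y' }
  X → f: FIRST \ {ε} = { 'f' } — overlaps FOLLOW(X) on { 'f' }: CONFLICT
  X → X f E: FIRST \ {ε} = { 'f' } — overlaps FOLLOW(X) on { 'f' }: CONFLICT
  X → ε: FIRST \ {ε} = { } — this is the only nullable alternative, skip

D has no nullable alternative, so no FIRST/FOLLOW check is needed there.

So the grammar has 3 FIRST/FOLLOW conflicts (marked CONFLICT above).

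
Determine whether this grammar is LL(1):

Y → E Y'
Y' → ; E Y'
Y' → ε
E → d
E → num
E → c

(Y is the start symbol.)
Yes, the grammar is LL(1).

A grammar is LL(1) if for each non-terminal N with multiple productions, the predict sets of those productions are pairwise disjoint, where PREDICT(N → α) = (FIRST(α) \ {ε}) ∪ (FOLLOW(N) if α ⇒* ε).

Relevant sets:
  FOLLOW(Y') = { $ }

For Y':
  PREDICT(Y' → ';' E Y') = { ';' }
  PREDICT(Y' → ε) = { $ }
For E:
  PREDICT(E → d) = { 'd' }
  PREDICT(E → num) = { 'num' }
  PREDICT(E → c) = { 'c' }
Y has a single production, so nothing to check there.

All predict sets are disjoint. The grammar IS LL(1).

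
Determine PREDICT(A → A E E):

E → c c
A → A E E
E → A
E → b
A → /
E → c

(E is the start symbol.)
PREDICT(A → A E E) = (FIRST(RHS) \ {ε}) ∪ (FOLLOW(A) if ε ∈ FIRST(RHS), i.e. RHS ⇒* ε)
FIRST(A) = { '/' }
FIRST(A E E) = { '/' }
ε ∉ FIRST(A E E), so FOLLOW(A) is not added.
PREDICT(A → A E E) = { '/' }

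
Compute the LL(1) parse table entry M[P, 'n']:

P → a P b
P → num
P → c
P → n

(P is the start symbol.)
To find M[P, 'n'], we find productions for P where 'n' is in the predict set (PREDICT(N → α) = (FIRST(α) \ {ε}) ∪ (FOLLOW(N) if α ⇒* ε)).

P → a P b: PREDICT = { 'a' }
P → num: PREDICT = { 'num' }
P → c: PREDICT = { 'c' }
P → n: PREDICT = { 'n' }
  'n' is in predict set, so this production goes in M[P, 'n']

M[P, 'n'] = P → n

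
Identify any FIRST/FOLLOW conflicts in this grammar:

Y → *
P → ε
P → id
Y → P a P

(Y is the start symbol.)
A FIRST/FOLLOW conflict occurs when a non-terminal N has a nullable alternative N → β (β ⇒* ε) and another alternative N → α with FIRST(α) ∩ FOLLOW(N) ≠ ∅: on such a lookahead the parser cannot decide between expanding α and letting N vanish via β.

Nullable non-terminals: P.

P: nullable alternative(s) P → ε; FOLLOW(P) = { $, 'a' }
  P → ε: FIRST \ {ε} = { } — this is the only nullable alternative, skip
  P → id: FIRST \ {ε} = { 'id' } — disjoint from FOLLOW(P)

Y has no nullable alternative, so no FIRST/FOLLOW check is needed there.

No FIRST/FOLLOW conflicts found.

Answer: No FIRST/FOLLOW conflicts.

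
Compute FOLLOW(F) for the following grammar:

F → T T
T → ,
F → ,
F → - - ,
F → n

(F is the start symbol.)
{ $ }

To compute FOLLOW(F), find every occurrence of F on a right-hand side N → α F β: add FIRST(β) \ {ε}, and if β is empty or nullable also add FOLLOW(N). Iterate to a fixed point.

F is the start symbol, so $ ∈ FOLLOW(F).
F does not occur on any right-hand side.

Taking the union: FOLLOW(F) = { $ }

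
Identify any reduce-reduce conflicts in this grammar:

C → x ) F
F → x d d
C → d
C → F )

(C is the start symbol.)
A reduce-reduce conflict occurs when an LR(0) state has two complete items [A → α .] and [B → β .] — both call for a reduction, and with no lookahead the parser cannot choose between them.

Augment with C' → C and build the canonical LR(0) collection (I0 = CLOSURE({[C' → . C]}), then GOTO on every symbol after a dot until no new states appear). It has 11 states:
  I0: { [C → . F )], [C → . d], [C → . x ) F], [C' → . C], [F → . x d d] }  — shift
  I1: { [C' → C .] }  — accept
  I2: { [C → F . )] }  — shift
  I3: { [C → d .] }  — reduce
  I4: { [C → x . ) F], [F → x . d d] }  — shift
  I5: { [C → x ) . F], [F → . x d d] }  — shift
  I6: { [F → x d . d] }  — shift
  I7: { [F → x d d .] }  — reduce
  I8: { [C → x ) F .] }  — reduce
  I9: { [F → x . d d] }  — shift
  I10: { [C → F ) .] }  — reduce

No state contains more than one complete item.

Answer: No reduce-reduce conflicts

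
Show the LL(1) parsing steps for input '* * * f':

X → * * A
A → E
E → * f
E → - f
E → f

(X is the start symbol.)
LL(1) parsing maintains a stack (initially the start symbol over $) and the input. At each step: if the stack top is a terminal, match it against the current input token; if it is a non-terminal N, replace it with the RHS of M[N, lookahead] (the unique production whose predict set contains the lookahead).

Stack is shown with the top on the left.

Stack    Input      Action
--------------------------
X $      * * * f $  output X → * * A
* * A $  * * * f $  match '*'
* A $    * * f $    match '*'
A $      * f $      output A → E
E $      * f $      output E → * f
* f $    * f $      match '*'
f $      f $        match 'f'
$        $          accept

The string is accepted.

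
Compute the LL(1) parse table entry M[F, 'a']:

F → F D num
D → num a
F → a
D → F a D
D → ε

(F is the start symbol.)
To find M[F, 'a'], we find productions for F where 'a' is in the predict set (PREDICT(N → α) = (FIRST(α) \ {ε}) ∪ (FOLLOW(N) if α ⇒* ε)).

Relevant sets:
  FIRST(F) = { 'a' }

F → F D num: PREDICT = { 'a' }
  'a' is in predict set, so this production goes in M[F, 'a']
F → a: PREDICT = { 'a' }
  'a' is in predict set, so this production goes in M[F, 'a']

M[F, 'a'] = F → F D num, F → a  (a multiply-defined cell — the grammar is not LL(1))

Answer: F → F D num, F → a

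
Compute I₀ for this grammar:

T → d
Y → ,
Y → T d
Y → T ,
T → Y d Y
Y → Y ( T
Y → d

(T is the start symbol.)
{ [T → . Y d Y], [T → . d], [T' → . T], [Y → . ,], [Y → . T ,], [Y → . T d], [Y → . Y ( T], [Y → . d] }

First, augment the grammar with T' → T
I₀ = CLOSURE({ [T' → . T] }):
  [T' → . T] has the dot before T: add [T → . d], [T → . Y d Y]
  [T → . Y d Y] has the dot before Y: add [Y → . ,], [Y → . T d], [Y → . T ,], [Y → . Y ( T], [Y → . d]
No further items can be added.

I₀ = { [T → . Y d Y], [T → . d], [T' → . T], [Y → . ,], [Y → . T ,], [Y → . T d], [Y → . Y ( T], [Y → . d] }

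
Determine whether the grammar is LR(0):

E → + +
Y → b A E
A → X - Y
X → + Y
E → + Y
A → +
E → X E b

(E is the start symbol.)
No. Reduce-reduce conflict: [E → + Y .] and [X → + Y .]

A grammar is LR(0) if no state in the canonical LR(0) collection has:
  - both a shift item (dot before a terminal) and a complete item (shift-reduce conflict), or
  - two or more complete items (reduce-reduce conflict; the accept item [E' → E .] counts as a complete item here).

Augment with E' → E and build the canonical LR(0) collection (I0 = CLOSURE({[E' → . E]}), then GOTO on every symbol after a dot until no new states appear). It has 16 states:
  I0: { [E → . + +], [E → . + Y], [E → . X E b], [E' → . E], [X → . + Y] }  — shift
  I1: { [E → + . +], [E → + . Y], [X → + . Y], [Y → . b A E] }  — shift
  I2: { [E' → E .] }  — accept
  I3: { [E → . + +], [E → . + Y], [E → . X E b], [E → X . E b], [X → . + Y] }  — shift
  I4: { [E → X E . b] }  — shift
  I5: { [E → X E b .] }  — reduce
  I6: { [E → + + .] }  — reduce
  I7: { [E → + Y .], [X → + Y .] }  — 2 reduces
  I8: { [A → . +], [A → . X - Y], [X → . + Y], [Y → b . A E] }  — shift
  I9: { [A → + .], [X → + . Y], [Y → . b A E] }  — shift, reduce
  I10: { [E → . + +], [E → . + Y], [E → . X E b], [X → . + Y], [Y → b A . E] }  — shift
  I11: { [A → X . - Y] }  — shift
  I12: { [A → X - . Y], [Y → . b A E] }  — shift
  I13: { [A → X - Y .] }  — reduce
  I14: { [Y → b A E .] }  — reduce
  I15: { [X → + Y .] }  — reduce

Conflict in state I7:
  Reduce-reduce conflict: [E → + Y .] and [X → + Y .]
So the grammar is NOT LR(0).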